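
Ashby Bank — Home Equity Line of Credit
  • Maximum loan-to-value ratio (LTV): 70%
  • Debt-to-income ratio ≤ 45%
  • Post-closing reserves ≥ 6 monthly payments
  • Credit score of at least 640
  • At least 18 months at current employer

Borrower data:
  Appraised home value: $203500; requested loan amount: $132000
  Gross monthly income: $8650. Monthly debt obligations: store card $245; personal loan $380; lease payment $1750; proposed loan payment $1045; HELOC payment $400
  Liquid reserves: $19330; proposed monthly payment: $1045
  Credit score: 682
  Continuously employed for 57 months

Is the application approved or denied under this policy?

Approved

LTV = 132,000/203,500 = 64.9% ≤ 70%
Total monthly debts = (245 + 380 + 1,750 + 1,045 + 400) = 3,820. DTI = 3,820/8,650 = 44.2% ≤ 45%
Reserves: 19,330 ÷ 1,045 = 18.5 months (meets 6-month minimum)
Credit score 682 ≥ 640 (meets)
Employment 57 ≥ 18 months
All criteria satisfied.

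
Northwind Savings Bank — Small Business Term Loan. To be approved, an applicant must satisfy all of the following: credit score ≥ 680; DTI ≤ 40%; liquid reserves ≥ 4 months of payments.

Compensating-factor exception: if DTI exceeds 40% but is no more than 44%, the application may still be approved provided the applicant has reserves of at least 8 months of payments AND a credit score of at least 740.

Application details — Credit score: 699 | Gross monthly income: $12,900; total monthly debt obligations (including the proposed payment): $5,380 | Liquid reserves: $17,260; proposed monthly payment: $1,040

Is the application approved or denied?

Credit score 699 ≥ 680 (meets base)
DTI: 5,380 ÷ 12,900 = 41.7%, over the 40% base limit.
Reserves: 17,260 ÷ 1,040 = 16.6 months (meets 4-month minimum)
DTI 41.7% is within the 40%–44% exception band; checking compensating factors.
Override check — reserves: 16.6 mo (ok); score: 699 (below 740).
Compensating-factor requirement not fully met.

Denied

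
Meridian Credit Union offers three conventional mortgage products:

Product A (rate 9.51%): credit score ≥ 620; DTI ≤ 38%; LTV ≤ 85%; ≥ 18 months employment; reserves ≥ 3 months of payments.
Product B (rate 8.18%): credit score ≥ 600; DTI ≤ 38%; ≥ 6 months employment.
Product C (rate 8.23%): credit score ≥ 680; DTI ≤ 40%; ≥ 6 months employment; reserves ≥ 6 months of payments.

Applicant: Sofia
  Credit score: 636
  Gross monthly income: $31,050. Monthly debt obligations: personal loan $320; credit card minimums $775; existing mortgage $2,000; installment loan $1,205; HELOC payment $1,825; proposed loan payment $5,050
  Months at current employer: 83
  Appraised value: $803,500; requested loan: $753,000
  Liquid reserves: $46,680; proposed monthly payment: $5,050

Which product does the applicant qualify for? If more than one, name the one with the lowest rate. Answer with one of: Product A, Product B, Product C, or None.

Total debts = (320 + 775 + 2,000 + 1,205 + 1,825 + 5,050) = 11,175; DTI = 11,175/31,050 = 36%.
LTV = 753,000/803,500 = 93.7%.
Reserves = 46,680/5,050 = 9.2 months.
Product A: score 636 ≥ 620; DTI 36% ≤ 38%; LTV 93.7% > 85%; employment 83 ≥ 18 mo; reserves 9.2 ≥ 3 mo → does not qualify.
Product B: score 636 ≥ 600; DTI 36% ≤ 38%; employment 83 ≥ 6 mo → qualifies.
Product C: score 636 < 680; DTI 36% ≤ 40%; employment 83 ≥ 6 mo; reserves 9.2 ≥ 6 mo → does not qualify.

Product B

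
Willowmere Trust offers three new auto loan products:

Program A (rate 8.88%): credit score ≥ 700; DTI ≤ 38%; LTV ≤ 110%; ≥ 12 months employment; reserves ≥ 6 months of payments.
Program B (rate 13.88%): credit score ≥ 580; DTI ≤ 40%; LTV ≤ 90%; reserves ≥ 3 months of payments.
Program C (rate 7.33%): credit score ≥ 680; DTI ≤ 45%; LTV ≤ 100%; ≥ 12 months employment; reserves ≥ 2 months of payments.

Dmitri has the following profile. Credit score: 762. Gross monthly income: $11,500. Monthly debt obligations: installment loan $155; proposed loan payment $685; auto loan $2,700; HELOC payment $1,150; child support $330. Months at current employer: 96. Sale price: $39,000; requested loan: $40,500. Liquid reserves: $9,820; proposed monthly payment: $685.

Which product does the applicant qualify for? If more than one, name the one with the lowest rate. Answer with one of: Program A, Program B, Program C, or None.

None

Total debts = (155 + 685 + 2,700 + 1,150 + 330) = 5,020; DTI = 5,020/11,500 = 43.7%.
LTV = 40,500/39,000 = 103.8%.
Reserves = 9,820/685 = 14.3 months.
Program A: score 762 ≥ 700; DTI 43.7% > 38%; LTV 103.8% ≤ 110%; employment 96 ≥ 12 mo; reserves 14.3 ≥ 6 mo → does not qualify.
Program B: score 762 ≥ 580; DTI 43.7% > 40%; LTV 103.8% > 90%; reserves 14.3 ≥ 3 mo → does not qualify.
Program C: score 762 ≥ 680; DTI 43.7% ≤ 45%; LTV 103.8% > 100%; employment 96 ≥ 12 mo; reserves 14.3 ≥ 2 mo → does not qualify.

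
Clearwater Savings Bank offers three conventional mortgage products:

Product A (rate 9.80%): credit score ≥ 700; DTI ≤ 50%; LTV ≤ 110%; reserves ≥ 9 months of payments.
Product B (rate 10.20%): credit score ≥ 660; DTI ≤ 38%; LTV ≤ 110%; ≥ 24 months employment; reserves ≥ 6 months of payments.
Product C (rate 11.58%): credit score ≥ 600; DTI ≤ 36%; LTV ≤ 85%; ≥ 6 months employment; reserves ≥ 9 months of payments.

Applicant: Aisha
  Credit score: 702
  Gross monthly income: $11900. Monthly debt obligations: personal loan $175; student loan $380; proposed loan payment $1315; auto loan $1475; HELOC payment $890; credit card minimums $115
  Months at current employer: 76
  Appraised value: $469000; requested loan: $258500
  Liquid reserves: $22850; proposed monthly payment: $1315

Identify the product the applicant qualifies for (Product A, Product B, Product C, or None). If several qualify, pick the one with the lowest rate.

Total debts = (175 + 380 + 1,315 + 1,475 + 890 + 115) = 4,350; DTI = 4,350/11,900 = 36.6%.
LTV = 258,500/469,000 = 55.1%.
Reserves = 22,850/1,315 = 17.4 months.
Product A: score 702 ≥ 700; DTI 36.6% ≤ 50%; LTV 55.1% ≤ 110%; reserves 17.4 ≥ 9 mo → qualifies.
Product B: score 702 ≥ 660; DTI 36.6% ≤ 38%; LTV 55.1% ≤ 110%; employment 76 ≥ 24 mo; reserves 17.4 ≥ 6 mo → qualifies.
Product C: score 702 ≥ 600; DTI 36.6% > 36%; LTV 55.1% ≤ 85%; employment 76 ≥ 6 mo; reserves 17.4 ≥ 9 mo → does not qualify.
Qualifying: Product A, Product B. Lowest rate is 9.80% → Product A.

Product A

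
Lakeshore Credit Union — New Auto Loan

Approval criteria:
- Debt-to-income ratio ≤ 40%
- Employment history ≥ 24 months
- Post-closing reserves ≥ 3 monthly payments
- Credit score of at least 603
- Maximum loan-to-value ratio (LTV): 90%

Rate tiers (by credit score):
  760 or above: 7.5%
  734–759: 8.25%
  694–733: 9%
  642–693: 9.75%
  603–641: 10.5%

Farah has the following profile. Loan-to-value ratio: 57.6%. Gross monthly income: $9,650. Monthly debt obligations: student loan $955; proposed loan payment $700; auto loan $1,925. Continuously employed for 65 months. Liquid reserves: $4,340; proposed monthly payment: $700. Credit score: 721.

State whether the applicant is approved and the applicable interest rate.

Credit score 721 ≥ 603 (meets minimum)
Reserves = 4,340/700 = 6.2 months ≥ 3
Employment 65 ≥ 24 months
LTV 57.6% — within 90%
Total monthly debts = (955 + 700 + 1,925) = 3,580. DTI = 3,580/9,650 = 37.1% ≤ 40%
All requirements met. Score 721 falls in the 694–733 tier → 9%.

Approved at 9%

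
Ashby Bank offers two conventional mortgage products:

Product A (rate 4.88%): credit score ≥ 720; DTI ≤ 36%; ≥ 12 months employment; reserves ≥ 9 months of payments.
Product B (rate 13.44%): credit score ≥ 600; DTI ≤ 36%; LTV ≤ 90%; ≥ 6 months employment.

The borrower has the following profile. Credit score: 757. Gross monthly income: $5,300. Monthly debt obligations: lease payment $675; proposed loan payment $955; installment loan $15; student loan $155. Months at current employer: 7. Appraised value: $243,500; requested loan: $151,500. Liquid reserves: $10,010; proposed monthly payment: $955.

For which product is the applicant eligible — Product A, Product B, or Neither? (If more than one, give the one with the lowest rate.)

Total debts = (675 + 955 + 15 + 155) = 1,800; DTI = 1,800/5,300 = 34%.
LTV = 151,500/243,500 = 62.2%.
Reserves = 10,010/955 = 10.5 months.
Product A: score 757 ≥ 720; DTI 34% ≤ 36%; employment 7 < 12 mo; reserves 10.5 ≥ 9 mo → does not qualify.
Product B: score 757 ≥ 600; DTI 34% ≤ 36%; LTV 62.2% ≤ 90%; employment 7 ≥ 6 mo → qualifies.

Product B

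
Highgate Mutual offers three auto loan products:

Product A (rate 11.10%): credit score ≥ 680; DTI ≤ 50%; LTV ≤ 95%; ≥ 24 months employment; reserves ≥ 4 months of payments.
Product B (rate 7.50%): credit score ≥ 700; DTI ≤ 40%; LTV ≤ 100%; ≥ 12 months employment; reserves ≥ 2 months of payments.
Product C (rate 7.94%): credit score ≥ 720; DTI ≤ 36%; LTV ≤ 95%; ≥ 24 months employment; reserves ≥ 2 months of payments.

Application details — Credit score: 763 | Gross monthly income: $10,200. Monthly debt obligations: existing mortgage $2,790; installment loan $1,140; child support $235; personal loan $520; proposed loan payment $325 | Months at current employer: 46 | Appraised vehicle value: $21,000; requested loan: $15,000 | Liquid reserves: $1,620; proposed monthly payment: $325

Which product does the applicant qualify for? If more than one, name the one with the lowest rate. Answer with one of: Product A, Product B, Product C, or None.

Product A

Total debts = (2,790 + 1,140 + 235 + 520 + 325) = 5,010; DTI = 5,010/10,200 = 49.1%.
LTV = 15,000/21,000 = 71.4%.
Reserves = 1,620/325 = 5.0 months.
Product A: score 763 ≥ 680; DTI 49.1% ≤ 50%; LTV 71.4% ≤ 95%; employment 46 ≥ 24 mo; reserves 5.0 ≥ 4 mo → qualifies.
Product B: score 763 ≥ 700; DTI 49.1% > 40%; LTV 71.4% ≤ 100%; employment 46 ≥ 12 mo; reserves 5.0 ≥ 2 mo → does not qualify.
Product C: score 763 ≥ 720; DTI 49.1% > 36%; LTV 71.4% ≤ 95%; employment 46 ≥ 24 mo; reserves 5.0 ≥ 2 mo → does not qualify.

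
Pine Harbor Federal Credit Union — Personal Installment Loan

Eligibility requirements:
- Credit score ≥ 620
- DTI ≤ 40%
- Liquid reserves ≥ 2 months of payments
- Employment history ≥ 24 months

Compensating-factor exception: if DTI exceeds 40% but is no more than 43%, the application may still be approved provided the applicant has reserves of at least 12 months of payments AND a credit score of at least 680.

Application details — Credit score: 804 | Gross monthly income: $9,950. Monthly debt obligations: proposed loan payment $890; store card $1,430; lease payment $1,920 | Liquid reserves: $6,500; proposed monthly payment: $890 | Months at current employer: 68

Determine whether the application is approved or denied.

Credit score 804 ≥ 620 (meets base)
Total debts = (890 + 1,430 + 1,920) = 4,240. DTI = 4,240/9,950 = 42.6% > 40% — standard DTI limit exceeded.
Reserves = 6,500/890 = 7.3 months ≥ 2
Employment 68 ≥ 24 months
DTI 42.6% is within the 40%–43% exception band; checking compensating factors.
Override check — reserves: 7.3 mo (short of 12); score: 804 (ok).
Compensating-factor requirement not fully met.

Denied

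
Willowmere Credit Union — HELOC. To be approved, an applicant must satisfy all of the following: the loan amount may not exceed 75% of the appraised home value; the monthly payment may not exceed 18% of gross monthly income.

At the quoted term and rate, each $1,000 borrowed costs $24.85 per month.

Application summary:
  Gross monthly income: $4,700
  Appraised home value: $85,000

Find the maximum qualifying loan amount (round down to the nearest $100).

Payment cap: 18% × $4,700 = $846/month.
At $24.85 per $1,000, that supports 846/24.85 × 1,000 ≈ $34,044 → $34,000.
LTV cap: 75% × $85,000 = $63,750 → $63,700.
Binding constraint: payment-to-income.

$34,000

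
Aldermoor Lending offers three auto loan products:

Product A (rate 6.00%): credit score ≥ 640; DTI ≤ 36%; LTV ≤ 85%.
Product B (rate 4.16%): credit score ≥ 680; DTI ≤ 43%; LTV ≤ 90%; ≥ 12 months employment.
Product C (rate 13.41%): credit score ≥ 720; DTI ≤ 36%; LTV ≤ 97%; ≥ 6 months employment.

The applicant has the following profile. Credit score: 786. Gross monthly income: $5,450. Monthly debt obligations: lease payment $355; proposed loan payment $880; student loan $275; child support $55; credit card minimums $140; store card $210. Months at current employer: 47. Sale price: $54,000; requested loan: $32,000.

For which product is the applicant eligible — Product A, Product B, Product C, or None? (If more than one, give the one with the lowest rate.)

Total debts = (355 + 880 + 275 + 55 + 140 + 210) = 1,915; DTI = 1,915/5,450 = 35.1%.
LTV = 32,000/54,000 = 59.3%.
Product A: score 786 ≥ 640; DTI 35.1% ≤ 36%; LTV 59.3% ≤ 85% → qualifies.
Product B: score 786 ≥ 680; DTI 35.1% ≤ 43%; LTV 59.3% ≤ 90%; employment 47 ≥ 12 mo → qualifies.
Product C: score 786 ≥ 720; DTI 35.1% ≤ 36%; LTV 59.3% ≤ 97%; employment 47 ≥ 6 mo → qualifies.
Qualifying: Product A, Product B, Product C. Lowest rate is 4.16% → Product B.

Product B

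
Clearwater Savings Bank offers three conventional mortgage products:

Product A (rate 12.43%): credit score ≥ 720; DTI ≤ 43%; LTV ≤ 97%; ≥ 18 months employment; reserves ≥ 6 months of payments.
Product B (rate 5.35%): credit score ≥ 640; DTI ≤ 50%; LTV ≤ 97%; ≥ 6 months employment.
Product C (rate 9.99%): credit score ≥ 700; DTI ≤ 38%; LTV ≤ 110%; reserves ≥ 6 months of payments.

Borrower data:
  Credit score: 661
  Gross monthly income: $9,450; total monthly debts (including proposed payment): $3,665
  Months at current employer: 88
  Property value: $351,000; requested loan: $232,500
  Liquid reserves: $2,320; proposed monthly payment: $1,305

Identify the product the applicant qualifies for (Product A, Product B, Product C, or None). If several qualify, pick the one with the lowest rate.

Product B

DTI = 3,665/9,450 = 38.8%.
LTV = 232,500/351,000 = 66.2%.
Reserves = 2,320/1,305 = 1.8 months.
Product A: score 661 < 720; DTI 38.8% ≤ 43%; LTV 66.2% ≤ 97%; employment 88 ≥ 18 mo; reserves 1.8 < 6 mo → does not qualify.
Product B: score 661 ≥ 640; DTI 38.8% ≤ 50%; LTV 66.2% ≤ 97%; employment 88 ≥ 6 mo → qualifies.
Product C: score 661 < 700; DTI 38.8% > 38%; LTV 66.2% ≤ 110%; reserves 1.8 < 6 mo → does not qualify.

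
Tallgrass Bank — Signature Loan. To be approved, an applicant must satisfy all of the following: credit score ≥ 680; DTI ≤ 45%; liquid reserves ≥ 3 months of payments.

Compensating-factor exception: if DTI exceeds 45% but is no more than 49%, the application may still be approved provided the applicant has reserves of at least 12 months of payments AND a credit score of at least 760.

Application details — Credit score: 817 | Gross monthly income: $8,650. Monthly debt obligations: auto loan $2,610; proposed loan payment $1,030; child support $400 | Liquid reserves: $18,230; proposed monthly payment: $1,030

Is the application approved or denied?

Approved

Credit score 817 ≥ 680 (meets base)
Total debts = (2,610 + 1,030 + 400) = 4,040. DTI: 4,040 ÷ 8,650 = 46.7%, over the 45% base limit.
Reserves = 18,230/1,030 = 17.7 months ≥ 3
DTI 46.7% is within the 45%–49% exception band; checking compensating factors.
Override check — reserves: 17.7 mo (ok); score: 817 (ok).
Both compensating conditions met → exception applies.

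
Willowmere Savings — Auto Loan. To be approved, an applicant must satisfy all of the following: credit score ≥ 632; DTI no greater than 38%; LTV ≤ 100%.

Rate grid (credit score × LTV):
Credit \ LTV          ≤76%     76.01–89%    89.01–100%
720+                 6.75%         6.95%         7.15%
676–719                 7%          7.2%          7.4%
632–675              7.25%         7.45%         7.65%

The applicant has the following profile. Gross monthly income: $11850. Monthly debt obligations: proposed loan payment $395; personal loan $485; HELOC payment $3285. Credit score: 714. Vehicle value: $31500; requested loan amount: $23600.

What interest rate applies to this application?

7%

Credit score 714 ≥ 632; Total monthly debts = (395 + 485 + 3,285) = 4,165. Debt-to-income = 4,165/11,850 = 35.1% — meets 38% limit
Loan-to-value = 23,600/31,500 = 74.9% — pass (100% max)
Row: 714 falls in 676–719. Column: 74.9% falls in ≤76%. Rate = 7%.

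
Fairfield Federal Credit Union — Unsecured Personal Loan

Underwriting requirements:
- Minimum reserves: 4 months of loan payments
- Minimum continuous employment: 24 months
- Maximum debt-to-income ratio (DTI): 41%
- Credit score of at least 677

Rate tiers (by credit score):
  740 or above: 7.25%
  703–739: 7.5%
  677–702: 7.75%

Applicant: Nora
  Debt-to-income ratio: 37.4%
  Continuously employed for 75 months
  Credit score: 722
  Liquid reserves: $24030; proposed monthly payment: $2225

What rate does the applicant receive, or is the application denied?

Credit score 722 ≥ 677 (meets minimum)
Debt-to-income 37.4% vs 41% cap — pass
Reserves = 24,030/2,225 = 10.8 months ≥ 4
Employment 75 ≥ 24 months
All requirements met. Score 722 falls in the 703–739 tier → 7.5%.

Approved at 7.5%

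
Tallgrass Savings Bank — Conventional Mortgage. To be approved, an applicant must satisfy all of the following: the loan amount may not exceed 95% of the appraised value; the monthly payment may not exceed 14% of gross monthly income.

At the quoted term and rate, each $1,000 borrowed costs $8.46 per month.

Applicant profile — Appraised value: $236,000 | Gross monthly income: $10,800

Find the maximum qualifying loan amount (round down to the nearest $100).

Payment cap: 14% × $10,800 = $1,512/month.
At $8.46 per $1,000, that supports 1,512/8.46 × 1,000 ≈ $178,723 → $178,700.
LTV cap: 95% × $236,000 = $224,200 → $224,200.
Binding constraint: payment-to-income.

$178,700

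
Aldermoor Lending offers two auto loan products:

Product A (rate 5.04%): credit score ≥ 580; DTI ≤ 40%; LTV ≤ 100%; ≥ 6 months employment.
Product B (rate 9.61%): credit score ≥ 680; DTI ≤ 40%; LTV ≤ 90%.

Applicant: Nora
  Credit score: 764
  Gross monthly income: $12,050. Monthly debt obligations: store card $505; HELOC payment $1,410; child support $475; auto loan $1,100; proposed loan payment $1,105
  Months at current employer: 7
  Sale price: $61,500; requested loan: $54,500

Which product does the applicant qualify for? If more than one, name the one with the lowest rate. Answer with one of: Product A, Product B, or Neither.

Total debts = (505 + 1,410 + 475 + 1,100 + 1,105) = 4,595; DTI = 4,595/12,050 = 38.1%.
LTV = 54,500/61,500 = 88.6%.
Product A: score 764 ≥ 580; DTI 38.1% ≤ 40%; LTV 88.6% ≤ 100%; employment 7 ≥ 6 mo → qualifies.
Product B: score 764 ≥ 680; DTI 38.1% ≤ 40%; LTV 88.6% ≤ 90% → qualifies.
Qualifying: Product A, Product B. Lowest rate is 5.04% → Product A.

Product A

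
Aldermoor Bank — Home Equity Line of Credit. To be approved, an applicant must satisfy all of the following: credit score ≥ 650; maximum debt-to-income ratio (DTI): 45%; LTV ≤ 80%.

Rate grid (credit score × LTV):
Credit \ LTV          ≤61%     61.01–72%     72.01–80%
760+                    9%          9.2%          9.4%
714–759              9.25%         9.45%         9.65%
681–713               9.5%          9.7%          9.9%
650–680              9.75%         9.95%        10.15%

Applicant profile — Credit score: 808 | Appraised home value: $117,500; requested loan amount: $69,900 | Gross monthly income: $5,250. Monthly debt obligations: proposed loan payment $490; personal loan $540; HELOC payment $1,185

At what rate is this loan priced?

Credit score 808 ≥ 650; Total monthly debts = (490 + 540 + 1,185) = 2,215. Debt-to-income = 2,215/5,250 = 42.2% — meets 45% limit
LTV = 69,900/117,500 = 59.5% ≤ 80%
Row: 808 falls in 760+. Column: 59.5% falls in ≤61%. Rate = 9%.

9%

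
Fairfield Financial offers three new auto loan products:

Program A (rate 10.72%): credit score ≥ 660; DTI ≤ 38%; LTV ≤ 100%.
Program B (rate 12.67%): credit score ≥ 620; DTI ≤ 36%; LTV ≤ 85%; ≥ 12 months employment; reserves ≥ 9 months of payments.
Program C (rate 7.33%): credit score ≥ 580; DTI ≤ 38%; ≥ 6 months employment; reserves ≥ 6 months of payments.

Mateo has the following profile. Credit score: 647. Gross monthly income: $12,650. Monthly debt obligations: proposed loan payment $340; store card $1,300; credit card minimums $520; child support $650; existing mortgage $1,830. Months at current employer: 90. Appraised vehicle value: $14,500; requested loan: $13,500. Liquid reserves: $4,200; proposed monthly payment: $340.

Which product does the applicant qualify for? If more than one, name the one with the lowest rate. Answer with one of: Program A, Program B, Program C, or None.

Program C

Total debts = (340 + 1,300 + 520 + 650 + 1,830) = 4,640; DTI = 4,640/12,650 = 36.7%.
LTV = 13,500/14,500 = 93.1%.
Reserves = 4,200/340 = 12.4 months.
Program A: score 647 < 660; DTI 36.7% ≤ 38%; LTV 93.1% ≤ 100% → does not qualify.
Program B: score 647 ≥ 620; DTI 36.7% > 36%; LTV 93.1% > 85%; employment 90 ≥ 12 mo; reserves 12.4 ≥ 9 mo → does not qualify.
Program C: score 647 ≥ 580; DTI 36.7% ≤ 38%; employment 90 ≥ 6 mo; reserves 12.4 ≥ 6 mo → qualifies.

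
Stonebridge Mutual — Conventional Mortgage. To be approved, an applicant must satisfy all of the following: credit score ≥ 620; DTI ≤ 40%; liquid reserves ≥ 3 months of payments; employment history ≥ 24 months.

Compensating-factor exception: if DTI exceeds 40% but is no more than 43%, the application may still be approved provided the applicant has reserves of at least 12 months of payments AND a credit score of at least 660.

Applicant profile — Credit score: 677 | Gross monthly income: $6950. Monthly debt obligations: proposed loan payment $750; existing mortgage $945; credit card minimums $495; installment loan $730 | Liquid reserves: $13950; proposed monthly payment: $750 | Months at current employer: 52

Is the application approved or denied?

Approved

Credit score 677 ≥ 620 (meets base)
Total debts = (750 + 945 + 495 + 730) = 2,920. DTI: 2,920 ÷ 6,950 = 42%, over the 40% base limit.
Reserves = 13,950/750 = 18.6 months ≥ 3
Employment 52 ≥ 24 months
DTI 42% is within the 40%–43% exception band; checking compensating factors.
Override check — reserves: 18.6 mo (ok); score: 677 (ok).
Both override conditions satisfied; DTI exception granted.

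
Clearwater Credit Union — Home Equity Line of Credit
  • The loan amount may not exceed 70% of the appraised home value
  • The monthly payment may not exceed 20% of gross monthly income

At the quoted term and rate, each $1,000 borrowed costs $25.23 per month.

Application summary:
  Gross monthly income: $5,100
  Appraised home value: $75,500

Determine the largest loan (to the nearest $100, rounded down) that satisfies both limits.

Payment cap: 20% × $5,100 = $1,020/month.
At $25.23 per $1,000, that supports 1,020/25.23 × 1,000 ≈ $40,428 → $40,400.
LTV cap: 70% × $75,500 = $52,850 → $52,800.
Binding constraint: payment-to-income.

$40,400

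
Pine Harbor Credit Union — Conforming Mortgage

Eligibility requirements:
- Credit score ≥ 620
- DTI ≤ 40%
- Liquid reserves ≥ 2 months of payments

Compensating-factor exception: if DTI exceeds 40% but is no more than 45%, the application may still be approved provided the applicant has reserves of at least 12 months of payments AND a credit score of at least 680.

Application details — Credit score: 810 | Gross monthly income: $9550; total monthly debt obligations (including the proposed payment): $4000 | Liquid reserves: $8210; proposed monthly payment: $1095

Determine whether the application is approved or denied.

Credit score 810 ≥ 620 (meets base)
DTI = 4,000/9,550 = 41.9% > 40% — standard DTI limit exceeded.
Reserves = 8,210/1,095 = 7.5 months ≥ 2
41.9% falls in the override range (40%–45%), so the compensating-factor test applies.
Reserves 7.5 < 12 months; credit score 810 ≥ 680.
Compensating-factor requirement not fully met.

Denied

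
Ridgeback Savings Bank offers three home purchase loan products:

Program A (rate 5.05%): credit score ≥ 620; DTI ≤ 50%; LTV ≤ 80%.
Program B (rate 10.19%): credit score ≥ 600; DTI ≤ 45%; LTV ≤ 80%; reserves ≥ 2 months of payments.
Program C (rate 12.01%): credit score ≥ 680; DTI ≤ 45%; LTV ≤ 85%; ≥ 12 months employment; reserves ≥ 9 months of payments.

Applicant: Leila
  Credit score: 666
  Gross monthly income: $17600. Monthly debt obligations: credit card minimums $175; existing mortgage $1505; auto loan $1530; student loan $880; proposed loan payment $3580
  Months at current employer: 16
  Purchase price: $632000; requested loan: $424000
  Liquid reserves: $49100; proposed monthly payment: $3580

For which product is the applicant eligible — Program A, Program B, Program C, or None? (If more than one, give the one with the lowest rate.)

Program A

Total debts = (175 + 1,505 + 1,530 + 880 + 3,580) = 7,670; DTI = 7,670/17,600 = 43.6%.
LTV = 424,000/632,000 = 67.1%.
Reserves = 49,100/3,580 = 13.7 months.
Program A: score 666 ≥ 620; DTI 43.6% ≤ 50%; LTV 67.1% ≤ 80% → qualifies.
Program B: score 666 ≥ 600; DTI 43.6% ≤ 45%; LTV 67.1% ≤ 80%; reserves 13.7 ≥ 2 mo → qualifies.
Program C: score 666 < 680; DTI 43.6% ≤ 45%; LTV 67.1% ≤ 85%; employment 16 ≥ 12 mo; reserves 13.7 ≥ 9 mo → does not qualify.
Qualifying: Program A, Program B. Lowest rate is 5.05% → Program A.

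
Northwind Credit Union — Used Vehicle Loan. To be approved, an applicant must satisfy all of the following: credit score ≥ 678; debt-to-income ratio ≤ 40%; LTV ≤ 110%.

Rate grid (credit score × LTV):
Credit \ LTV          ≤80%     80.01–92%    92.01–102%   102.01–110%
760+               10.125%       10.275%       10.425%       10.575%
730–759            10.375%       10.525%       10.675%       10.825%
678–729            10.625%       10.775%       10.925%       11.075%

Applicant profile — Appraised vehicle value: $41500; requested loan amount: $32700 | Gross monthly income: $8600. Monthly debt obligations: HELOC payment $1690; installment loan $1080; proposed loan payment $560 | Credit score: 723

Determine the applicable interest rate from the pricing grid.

Credit score 723 ≥ 678; Total monthly debts = (1,690 + 1,080 + 560) = 3,330. DTI = 3,330/8,600 = 38.7% ≤ 40%
Loan-to-value = 32,700/41,500 = 78.8% — pass (110% max)
Score 723 is in the 678–729 band; LTV 78.8% is in the ≤80% band → 10.625%.

10.625%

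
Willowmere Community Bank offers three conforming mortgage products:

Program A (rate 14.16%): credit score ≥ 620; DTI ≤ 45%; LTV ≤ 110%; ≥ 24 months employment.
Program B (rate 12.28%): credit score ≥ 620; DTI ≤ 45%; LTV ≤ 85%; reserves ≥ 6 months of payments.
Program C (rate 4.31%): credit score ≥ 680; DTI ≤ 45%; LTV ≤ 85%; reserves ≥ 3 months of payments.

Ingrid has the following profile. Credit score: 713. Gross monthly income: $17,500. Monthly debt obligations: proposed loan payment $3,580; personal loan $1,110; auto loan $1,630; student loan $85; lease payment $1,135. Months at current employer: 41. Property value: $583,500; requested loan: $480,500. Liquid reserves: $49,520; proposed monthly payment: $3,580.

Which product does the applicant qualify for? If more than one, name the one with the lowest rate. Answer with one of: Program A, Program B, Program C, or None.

Program C

Total debts = (3,580 + 1,110 + 1,630 + 85 + 1,135) = 7,540; DTI = 7,540/17,500 = 43.1%.
LTV = 480,500/583,500 = 82.3%.
Reserves = 49,520/3,580 = 13.8 months.
Program A: score 713 ≥ 620; DTI 43.1% ≤ 45%; LTV 82.3% ≤ 110%; employment 41 ≥ 24 mo → qualifies.
Program B: score 713 ≥ 620; DTI 43.1% ≤ 45%; LTV 82.3% ≤ 85%; reserves 13.8 ≥ 6 mo → qualifies.
Program C: score 713 ≥ 680; DTI 43.1% ≤ 45%; LTV 82.3% ≤ 85%; reserves 13.8 ≥ 3 mo → qualifies.
Qualifying: Program A, Program B, Program C. Lowest rate is 4.31% → Program C.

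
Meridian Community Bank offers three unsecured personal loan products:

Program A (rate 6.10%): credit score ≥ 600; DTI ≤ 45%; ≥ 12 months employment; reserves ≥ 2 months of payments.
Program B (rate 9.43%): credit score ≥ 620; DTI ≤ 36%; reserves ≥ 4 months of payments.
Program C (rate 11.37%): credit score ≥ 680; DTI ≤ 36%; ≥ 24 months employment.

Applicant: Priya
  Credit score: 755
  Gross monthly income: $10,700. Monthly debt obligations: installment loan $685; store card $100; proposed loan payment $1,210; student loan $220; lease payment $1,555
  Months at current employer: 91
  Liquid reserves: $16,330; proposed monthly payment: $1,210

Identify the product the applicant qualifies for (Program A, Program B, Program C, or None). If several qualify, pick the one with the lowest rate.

Total debts = (685 + 100 + 1,210 + 220 + 1,555) = 3,770; DTI = 3,770/10,700 = 35.2%.
Reserves = 16,330/1,210 = 13.5 months.
Program A: score 755 ≥ 600; DTI 35.2% ≤ 45%; employment 91 ≥ 12 mo; reserves 13.5 ≥ 2 mo → qualifies.
Program B: score 755 ≥ 620; DTI 35.2% ≤ 36%; reserves 13.5 ≥ 4 mo → qualifies.
Program C: score 755 ≥ 680; DTI 35.2% ≤ 36%; employment 91 ≥ 24 mo → qualifies.
Qualifying: Program A, Program B, Program C. Lowest rate is 6.10% → Program A.

Program A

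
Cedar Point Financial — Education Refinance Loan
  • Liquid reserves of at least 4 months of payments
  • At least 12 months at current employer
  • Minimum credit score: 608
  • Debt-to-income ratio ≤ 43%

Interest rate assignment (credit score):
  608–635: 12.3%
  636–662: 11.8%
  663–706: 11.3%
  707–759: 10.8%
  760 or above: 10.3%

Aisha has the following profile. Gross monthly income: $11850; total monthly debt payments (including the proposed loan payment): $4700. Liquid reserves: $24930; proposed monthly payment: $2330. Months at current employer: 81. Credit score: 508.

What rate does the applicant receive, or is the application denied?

Denied

Credit score 508 < 608 (below minimum)
Reserves = 24,930/2,330 = 10.7 months ≥ 4
Employment 81 ≥ 12 months
Debt-to-income = 4,700/11,850 = 39.7% — meets 43% limit
Not all requirements met → denied.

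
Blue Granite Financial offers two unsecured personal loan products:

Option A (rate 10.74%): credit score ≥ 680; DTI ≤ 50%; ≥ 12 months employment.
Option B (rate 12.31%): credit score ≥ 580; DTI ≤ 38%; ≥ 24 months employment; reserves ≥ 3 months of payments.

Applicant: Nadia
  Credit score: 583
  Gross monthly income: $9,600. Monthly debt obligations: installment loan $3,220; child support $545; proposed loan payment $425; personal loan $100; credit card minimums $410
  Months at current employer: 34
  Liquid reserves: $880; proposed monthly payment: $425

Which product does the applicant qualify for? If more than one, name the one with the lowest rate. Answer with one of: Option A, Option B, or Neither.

Neither

Total debts = (3,220 + 545 + 425 + 100 + 410) = 4,700; DTI = 4,700/9,600 = 49%.
Reserves = 880/425 = 2.1 months.
Option A: score 583 < 680; DTI 49% ≤ 50%; employment 34 ≥ 12 mo → does not qualify.
Option B: score 583 ≥ 580; DTI 49% > 38%; employment 34 ≥ 24 mo; reserves 2.1 < 3 mo → does not qualify.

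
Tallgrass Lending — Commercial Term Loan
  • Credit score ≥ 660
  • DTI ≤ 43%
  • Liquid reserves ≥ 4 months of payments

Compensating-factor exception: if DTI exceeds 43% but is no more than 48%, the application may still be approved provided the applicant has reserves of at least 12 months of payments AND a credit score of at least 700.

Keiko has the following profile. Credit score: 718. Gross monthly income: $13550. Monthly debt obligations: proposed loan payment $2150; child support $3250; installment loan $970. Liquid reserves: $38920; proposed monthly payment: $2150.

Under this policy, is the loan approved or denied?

Credit score 718 ≥ 660 (meets base)
Total debts = (2,150 + 3,250 + 970) = 6,370. DTI: 6,370 ÷ 13,550 = 47%, over the 43% base limit.
Reserves: 38,920 ÷ 2,150 = 18.1 months (meets 4-month minimum)
47% falls in the override range (43%–48%), so the compensating-factor test applies.
Reserves 18.1 ≥ 12 months; credit score 718 ≥ 700.
Both override conditions satisfied; DTI exception granted.

Approved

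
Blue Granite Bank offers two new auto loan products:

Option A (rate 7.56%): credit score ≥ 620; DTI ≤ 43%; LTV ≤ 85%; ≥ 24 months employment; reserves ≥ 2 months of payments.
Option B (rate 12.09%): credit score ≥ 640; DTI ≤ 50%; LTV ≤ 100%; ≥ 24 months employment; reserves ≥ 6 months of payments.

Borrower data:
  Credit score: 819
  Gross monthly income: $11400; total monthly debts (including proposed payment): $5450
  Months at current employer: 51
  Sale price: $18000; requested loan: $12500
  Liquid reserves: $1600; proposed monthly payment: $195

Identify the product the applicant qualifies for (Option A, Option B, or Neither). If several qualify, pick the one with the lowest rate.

Option B

DTI = 5,450/11,400 = 47.8%.
LTV = 12,500/18,000 = 69.4%.
Reserves = 1,600/195 = 8.2 months.
Option A: score 819 ≥ 620; DTI 47.8% > 43%; LTV 69.4% ≤ 85%; employment 51 ≥ 24 mo; reserves 8.2 ≥ 2 mo → does not qualify.
Option B: score 819 ≥ 640; DTI 47.8% ≤ 50%; LTV 69.4% ≤ 100%; employment 51 ≥ 24 mo; reserves 8.2 ≥ 6 mo → qualifies.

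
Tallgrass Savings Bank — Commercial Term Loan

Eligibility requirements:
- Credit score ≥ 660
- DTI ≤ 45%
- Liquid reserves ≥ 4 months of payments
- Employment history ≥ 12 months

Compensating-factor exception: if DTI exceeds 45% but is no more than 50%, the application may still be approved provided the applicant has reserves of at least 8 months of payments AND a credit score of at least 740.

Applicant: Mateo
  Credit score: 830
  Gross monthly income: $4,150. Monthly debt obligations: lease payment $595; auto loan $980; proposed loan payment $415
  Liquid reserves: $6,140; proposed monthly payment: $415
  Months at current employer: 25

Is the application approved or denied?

Credit score 830 ≥ 660 (meets base)
Total debts = (595 + 980 + 415) = 1,990. DTI = 1,990/4,150 = 48% > 45% — standard DTI limit exceeded.
Reserves = 6,140/415 = 14.8 months ≥ 4
Employment 25 ≥ 12 months
48% falls in the override range (45%–50%), so the compensating-factor test applies.
Override check — reserves: 14.8 mo (ok); score: 830 (ok).
Both compensating conditions met → exception applies.

Approved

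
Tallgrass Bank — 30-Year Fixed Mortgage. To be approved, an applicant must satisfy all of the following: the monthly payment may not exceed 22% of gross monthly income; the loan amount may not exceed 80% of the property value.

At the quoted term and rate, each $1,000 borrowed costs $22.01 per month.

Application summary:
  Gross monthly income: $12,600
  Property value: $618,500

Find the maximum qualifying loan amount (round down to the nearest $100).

Payment cap: 22% × $12,600 = $2,772/month.
At $22.01 per $1,000, that supports 2,772/22.01 × 1,000 ≈ $125,942 → $125,900.
LTV cap: 80% × $618,500 = $494,800 → $494,800.
Binding constraint: payment-to-income.

$125,900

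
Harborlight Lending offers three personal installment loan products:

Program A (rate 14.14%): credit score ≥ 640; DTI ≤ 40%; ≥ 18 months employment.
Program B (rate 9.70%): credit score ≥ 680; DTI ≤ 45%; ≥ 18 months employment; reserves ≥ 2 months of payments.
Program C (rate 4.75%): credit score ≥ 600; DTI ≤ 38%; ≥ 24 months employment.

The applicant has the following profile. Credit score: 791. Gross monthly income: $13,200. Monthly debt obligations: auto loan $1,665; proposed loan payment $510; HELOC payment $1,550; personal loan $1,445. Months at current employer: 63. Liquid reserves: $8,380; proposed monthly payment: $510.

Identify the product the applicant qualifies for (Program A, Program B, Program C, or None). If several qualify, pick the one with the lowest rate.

Program B

Total debts = (1,665 + 510 + 1,550 + 1,445) = 5,170; DTI = 5,170/13,200 = 39.2%.
Reserves = 8,380/510 = 16.4 months.
Program A: score 791 ≥ 640; DTI 39.2% ≤ 40%; employment 63 ≥ 18 mo → qualifies.
Program B: score 791 ≥ 680; DTI 39.2% ≤ 45%; employment 63 ≥ 18 mo; reserves 16.4 ≥ 2 mo → qualifies.
Program C: score 791 ≥ 600; DTI 39.2% > 38%; employment 63 ≥ 24 mo → does not qualify.
Qualifying: Program A, Program B. Lowest rate is 9.70% → Program B.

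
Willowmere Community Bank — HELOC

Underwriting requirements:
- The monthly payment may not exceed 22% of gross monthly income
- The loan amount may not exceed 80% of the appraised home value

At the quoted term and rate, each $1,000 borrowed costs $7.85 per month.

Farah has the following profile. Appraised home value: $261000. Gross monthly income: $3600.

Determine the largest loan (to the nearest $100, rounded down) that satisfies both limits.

Payment cap: 22% × $3,600 = $792/month.
At $7.85 per $1,000, that supports 792/7.85 × 1,000 ≈ $100,891 → $100,800.
LTV cap: 80% × $261,000 = $208,800 → $208,800.
Binding constraint: payment-to-income.

$100,800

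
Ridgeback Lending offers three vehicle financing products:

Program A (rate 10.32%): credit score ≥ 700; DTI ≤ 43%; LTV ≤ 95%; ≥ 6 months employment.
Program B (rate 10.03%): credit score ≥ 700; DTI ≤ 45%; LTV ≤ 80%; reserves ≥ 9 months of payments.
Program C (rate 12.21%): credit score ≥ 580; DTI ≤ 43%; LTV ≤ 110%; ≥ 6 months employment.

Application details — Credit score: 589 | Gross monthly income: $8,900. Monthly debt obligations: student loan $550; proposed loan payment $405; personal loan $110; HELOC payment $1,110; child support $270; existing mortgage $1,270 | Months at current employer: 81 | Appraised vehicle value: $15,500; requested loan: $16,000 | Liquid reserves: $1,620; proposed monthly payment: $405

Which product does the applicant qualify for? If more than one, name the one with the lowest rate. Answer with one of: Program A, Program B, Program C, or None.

Total debts = (550 + 405 + 110 + 1,110 + 270 + 1,270) = 3,715; DTI = 3,715/8,900 = 41.7%.
LTV = 16,000/15,500 = 103.2%.
Reserves = 1,620/405 = 4.0 months.
Program A: score 589 < 700; DTI 41.7% ≤ 43%; LTV 103.2% > 95%; employment 81 ≥ 6 mo → does not qualify.
Program B: score 589 < 700; DTI 41.7% ≤ 45%; LTV 103.2% > 80%; reserves 4.0 < 9 mo → does not qualify.
Program C: score 589 ≥ 580; DTI 41.7% ≤ 43%; LTV 103.2% ≤ 110%; employment 81 ≥ 6 mo → qualifies.

Program C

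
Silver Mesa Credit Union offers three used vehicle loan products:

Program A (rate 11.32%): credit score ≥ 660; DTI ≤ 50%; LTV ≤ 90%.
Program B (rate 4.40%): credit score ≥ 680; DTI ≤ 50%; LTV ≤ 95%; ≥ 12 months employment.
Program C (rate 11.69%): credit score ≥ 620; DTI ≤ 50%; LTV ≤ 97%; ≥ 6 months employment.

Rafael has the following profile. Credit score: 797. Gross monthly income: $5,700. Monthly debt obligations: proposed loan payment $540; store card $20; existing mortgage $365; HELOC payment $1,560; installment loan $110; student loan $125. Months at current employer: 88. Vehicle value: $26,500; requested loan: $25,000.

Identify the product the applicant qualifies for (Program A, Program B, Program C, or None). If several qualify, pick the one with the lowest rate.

Program B

Total debts = (540 + 20 + 365 + 1,560 + 110 + 125) = 2,720; DTI = 2,720/5,700 = 47.7%.
LTV = 25,000/26,500 = 94.3%.
Program A: score 797 ≥ 660; DTI 47.7% ≤ 50%; LTV 94.3% > 90% → does not qualify.
Program B: score 797 ≥ 680; DTI 47.7% ≤ 50%; LTV 94.3% ≤ 95%; employment 88 ≥ 12 mo → qualifies.
Program C: score 797 ≥ 620; DTI 47.7% ≤ 50%; LTV 94.3% ≤ 97%; employment 88 ≥ 6 mo → qualifies.
Qualifying: Program B, Program C. Lowest rate is 4.40% → Program B.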